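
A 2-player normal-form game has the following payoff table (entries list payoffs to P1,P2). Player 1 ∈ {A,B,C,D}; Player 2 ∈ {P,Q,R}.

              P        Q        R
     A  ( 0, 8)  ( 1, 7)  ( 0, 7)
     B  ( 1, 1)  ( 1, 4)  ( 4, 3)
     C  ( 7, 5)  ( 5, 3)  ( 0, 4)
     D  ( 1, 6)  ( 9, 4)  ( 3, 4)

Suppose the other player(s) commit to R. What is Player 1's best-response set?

BR_1 = {B}

u_1(A vs R) = 0
u_1(B vs R) = 4
u_1(C vs R) = 0
u_1(D vs R) = 3
max payoff 4 at {B}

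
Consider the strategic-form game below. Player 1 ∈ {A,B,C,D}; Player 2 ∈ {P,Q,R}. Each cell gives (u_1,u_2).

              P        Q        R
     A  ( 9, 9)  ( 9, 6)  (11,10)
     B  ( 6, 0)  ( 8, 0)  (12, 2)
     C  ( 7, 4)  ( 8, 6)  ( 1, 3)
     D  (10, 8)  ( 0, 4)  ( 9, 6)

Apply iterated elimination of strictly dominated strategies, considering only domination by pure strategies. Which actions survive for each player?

P1 drop C (A beats it: P:9>7 Q:9>8 R:11>1)
P2 drop Q (R beats it: A:10>6 B:2>0 D:6>4)
P1→{A,B,D} P2→{P,R}

Survivors P1:{A,B,D} P2:{P,R}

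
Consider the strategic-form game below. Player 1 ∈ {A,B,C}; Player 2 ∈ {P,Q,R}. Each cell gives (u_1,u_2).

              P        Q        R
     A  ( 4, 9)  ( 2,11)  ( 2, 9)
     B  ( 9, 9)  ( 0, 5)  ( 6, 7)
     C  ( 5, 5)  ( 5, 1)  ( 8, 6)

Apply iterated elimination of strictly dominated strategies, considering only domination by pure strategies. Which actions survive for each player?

P1 drop A (C beats it: P:5>4 Q:5>2 R:8>2)
P2 drop Q (P beats it: B:9>5 C:5>1)
P1→{B,C} P2→{P,R}

Survivors P1:{B,C} P2:{P,R}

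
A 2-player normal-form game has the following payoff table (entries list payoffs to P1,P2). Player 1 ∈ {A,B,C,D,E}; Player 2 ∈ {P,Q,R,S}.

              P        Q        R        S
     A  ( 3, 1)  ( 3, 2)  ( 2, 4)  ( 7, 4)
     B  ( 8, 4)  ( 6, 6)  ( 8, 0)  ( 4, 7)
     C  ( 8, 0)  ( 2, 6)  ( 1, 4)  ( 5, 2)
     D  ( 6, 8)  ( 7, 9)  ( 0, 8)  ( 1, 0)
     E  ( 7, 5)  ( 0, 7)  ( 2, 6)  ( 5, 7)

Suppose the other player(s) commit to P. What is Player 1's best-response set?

argmax u_1 = {B,C}

u_1(A vs P) = 3
u_1(B vs P) = 8
u_1(C vs P) = 8
u_1(D vs P) = 6
u_1(E vs P) = 7
max payoff 8 at {B,C}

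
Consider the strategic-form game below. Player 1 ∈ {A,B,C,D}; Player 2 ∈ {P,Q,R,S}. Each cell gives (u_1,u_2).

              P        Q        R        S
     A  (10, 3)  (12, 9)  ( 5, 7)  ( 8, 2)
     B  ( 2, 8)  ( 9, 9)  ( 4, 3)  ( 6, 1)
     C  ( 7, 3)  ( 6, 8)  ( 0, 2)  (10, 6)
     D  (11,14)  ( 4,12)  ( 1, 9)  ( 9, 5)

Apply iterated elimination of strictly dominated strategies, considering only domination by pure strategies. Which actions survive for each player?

IESDS → P1:{A,D} P2:{P,Q}

P1 drop B (A beats it: P:10>2 Q:12>9 R:5>4 S:8>6)
P2 drop R (Q beats it: A:9>7 C:8>2 D:12>9)
P2 drop S (Q beats it: A:9>2 C:8>6 D:12>5)
P1 drop C (A beats it: P:10>7 Q:12>6)
P1→{A,D} P2→{P,Q}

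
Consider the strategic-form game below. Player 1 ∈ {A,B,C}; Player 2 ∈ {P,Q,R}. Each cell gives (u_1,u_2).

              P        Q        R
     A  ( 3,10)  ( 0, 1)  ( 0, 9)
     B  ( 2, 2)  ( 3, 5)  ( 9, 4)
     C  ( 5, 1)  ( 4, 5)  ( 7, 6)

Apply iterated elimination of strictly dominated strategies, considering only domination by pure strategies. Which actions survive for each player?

P1 drop A (C beats it: P:5>3 Q:4>0 R:7>0)
P2 drop P (Q beats it: B:5>2 C:5>1)
P1→{B,C} P2→{Q,R}

Remaining: P1:{B,C} P2:{Q,R}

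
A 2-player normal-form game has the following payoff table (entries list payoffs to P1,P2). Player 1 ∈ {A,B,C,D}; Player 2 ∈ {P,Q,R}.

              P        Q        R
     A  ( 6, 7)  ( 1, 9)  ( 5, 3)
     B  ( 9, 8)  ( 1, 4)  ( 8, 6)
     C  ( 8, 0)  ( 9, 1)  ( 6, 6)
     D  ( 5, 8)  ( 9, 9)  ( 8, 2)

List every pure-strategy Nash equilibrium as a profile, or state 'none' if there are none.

(A,P): not NE [P1→B gives 9>6; P2→Q gives 9>7]
(A,Q): not NE [P1→D gives 9>1]
(A,R): not NE [P1→D gives 8>5; P2→Q gives 9>3]
(B,P): NE
(B,Q): not NE [P1→D gives 9>1; P2→P gives 8>4]
(B,R): not NE [P2→P gives 8>6]
(C,P): not NE [P1→B gives 9>8; P2→R gives 6>0]
(C,Q): not NE [P2→R gives 6>1]
(C,R): not NE [P1→D gives 8>6]
(D,P): not NE [P1→B gives 9>5; P2→Q gives 9>8]
(D,Q): NE
(D,R): not NE [P2→Q gives 9>2]

NE set: (B,P), (D,Q)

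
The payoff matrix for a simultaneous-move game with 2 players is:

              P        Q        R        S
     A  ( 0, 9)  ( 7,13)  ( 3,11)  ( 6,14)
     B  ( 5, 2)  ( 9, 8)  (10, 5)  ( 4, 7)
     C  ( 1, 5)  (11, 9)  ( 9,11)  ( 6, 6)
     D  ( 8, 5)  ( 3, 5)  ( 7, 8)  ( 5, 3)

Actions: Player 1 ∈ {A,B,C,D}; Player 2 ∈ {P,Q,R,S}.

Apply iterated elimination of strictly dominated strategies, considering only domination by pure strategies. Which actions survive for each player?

Remaining: P1:{A,B,C} P2:{Q,R,S}

P2 drop P (R beats it: A:11>9 B:5>2 C:11>5 D:8>5)
P1 drop D (C beats it: Q:11>3 R:9>7 S:6>5)
P1→{A,B,C} P2→{Q,R,S}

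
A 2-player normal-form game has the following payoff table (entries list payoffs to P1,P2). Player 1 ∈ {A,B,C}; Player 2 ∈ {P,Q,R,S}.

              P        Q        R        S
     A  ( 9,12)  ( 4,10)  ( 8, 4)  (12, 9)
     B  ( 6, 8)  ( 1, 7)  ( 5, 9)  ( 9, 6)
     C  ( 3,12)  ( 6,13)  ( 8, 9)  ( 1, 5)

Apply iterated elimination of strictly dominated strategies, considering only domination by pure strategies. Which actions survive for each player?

P1 drop B (A beats it: P:9>6 Q:4>1 R:8>5 S:12>9)
P2 drop R (P beats it: A:12>4 C:12>9)
P2 drop S (P beats it: A:12>9 C:12>5)
P1→{A,C} P2→{P,Q}

IESDS → P1:{A,C} P2:{P,Q}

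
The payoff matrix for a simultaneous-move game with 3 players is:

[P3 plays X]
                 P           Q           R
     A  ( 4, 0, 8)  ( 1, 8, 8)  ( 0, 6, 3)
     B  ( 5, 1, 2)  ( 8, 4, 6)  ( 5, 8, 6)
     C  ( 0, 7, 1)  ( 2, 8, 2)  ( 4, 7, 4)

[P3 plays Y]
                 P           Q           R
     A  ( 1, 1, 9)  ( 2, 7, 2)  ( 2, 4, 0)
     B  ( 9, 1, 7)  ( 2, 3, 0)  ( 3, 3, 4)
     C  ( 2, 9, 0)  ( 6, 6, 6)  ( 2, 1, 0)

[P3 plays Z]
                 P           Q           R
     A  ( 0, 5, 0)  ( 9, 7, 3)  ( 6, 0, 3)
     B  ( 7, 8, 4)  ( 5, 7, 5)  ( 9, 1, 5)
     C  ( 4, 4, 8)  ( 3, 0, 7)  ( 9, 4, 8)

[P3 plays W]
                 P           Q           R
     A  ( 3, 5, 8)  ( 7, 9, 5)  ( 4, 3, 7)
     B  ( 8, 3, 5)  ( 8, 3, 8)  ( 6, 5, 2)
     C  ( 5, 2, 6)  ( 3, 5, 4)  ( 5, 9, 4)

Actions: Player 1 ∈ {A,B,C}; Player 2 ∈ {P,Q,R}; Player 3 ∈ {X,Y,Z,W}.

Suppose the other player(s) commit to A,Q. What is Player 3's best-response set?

P3 best: {X}

u_3(X vs A,Q) = 8
u_3(Y vs A,Q) = 2
u_3(Z vs A,Q) = 3
u_3(W vs A,Q) = 5
max payoff 8 at {X}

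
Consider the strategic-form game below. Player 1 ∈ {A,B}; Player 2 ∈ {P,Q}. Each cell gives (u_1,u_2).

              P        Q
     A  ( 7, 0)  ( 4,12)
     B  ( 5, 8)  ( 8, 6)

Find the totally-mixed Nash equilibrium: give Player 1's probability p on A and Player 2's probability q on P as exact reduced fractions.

(p,q) = (1/7, 2/3)

P1 indiff ⇒ q·7+(1-q)·4 = q·5+(1-q)·8 ⇒ q(2) = (1-q)(4) ⇒ q = 2/3
P2 indiff ⇒ p·0+(1-p)·8 = p·12+(1-p)·6 ⇒ p(-12) = (1-p)(-2) ⇒ p = 1/7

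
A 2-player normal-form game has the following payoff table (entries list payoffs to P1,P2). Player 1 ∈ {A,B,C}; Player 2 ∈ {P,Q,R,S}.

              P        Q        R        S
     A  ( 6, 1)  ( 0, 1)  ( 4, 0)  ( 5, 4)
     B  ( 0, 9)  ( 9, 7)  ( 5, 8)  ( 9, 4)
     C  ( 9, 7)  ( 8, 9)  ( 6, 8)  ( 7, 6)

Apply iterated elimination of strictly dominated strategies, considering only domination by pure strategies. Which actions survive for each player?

IESDS → P1:{B,C} P2:{P,Q,R}

P1 drop A (C beats it: P:9>6 Q:8>0 R:6>4 S:7>5)
P2 drop S (P beats it: B:9>4 C:7>6)
P1→{B,C} P2→{P,Q,R}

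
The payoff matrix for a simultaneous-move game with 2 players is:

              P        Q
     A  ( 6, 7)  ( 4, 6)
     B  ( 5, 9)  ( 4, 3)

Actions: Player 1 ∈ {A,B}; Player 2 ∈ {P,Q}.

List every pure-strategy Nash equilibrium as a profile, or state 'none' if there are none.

NE set: (A,P)

(A,P): NE
(A,Q): not NE [P2→P gives 7>6]
(B,P): not NE [P1→A gives 6>5]
(B,Q): not NE [P2→P gives 9>3]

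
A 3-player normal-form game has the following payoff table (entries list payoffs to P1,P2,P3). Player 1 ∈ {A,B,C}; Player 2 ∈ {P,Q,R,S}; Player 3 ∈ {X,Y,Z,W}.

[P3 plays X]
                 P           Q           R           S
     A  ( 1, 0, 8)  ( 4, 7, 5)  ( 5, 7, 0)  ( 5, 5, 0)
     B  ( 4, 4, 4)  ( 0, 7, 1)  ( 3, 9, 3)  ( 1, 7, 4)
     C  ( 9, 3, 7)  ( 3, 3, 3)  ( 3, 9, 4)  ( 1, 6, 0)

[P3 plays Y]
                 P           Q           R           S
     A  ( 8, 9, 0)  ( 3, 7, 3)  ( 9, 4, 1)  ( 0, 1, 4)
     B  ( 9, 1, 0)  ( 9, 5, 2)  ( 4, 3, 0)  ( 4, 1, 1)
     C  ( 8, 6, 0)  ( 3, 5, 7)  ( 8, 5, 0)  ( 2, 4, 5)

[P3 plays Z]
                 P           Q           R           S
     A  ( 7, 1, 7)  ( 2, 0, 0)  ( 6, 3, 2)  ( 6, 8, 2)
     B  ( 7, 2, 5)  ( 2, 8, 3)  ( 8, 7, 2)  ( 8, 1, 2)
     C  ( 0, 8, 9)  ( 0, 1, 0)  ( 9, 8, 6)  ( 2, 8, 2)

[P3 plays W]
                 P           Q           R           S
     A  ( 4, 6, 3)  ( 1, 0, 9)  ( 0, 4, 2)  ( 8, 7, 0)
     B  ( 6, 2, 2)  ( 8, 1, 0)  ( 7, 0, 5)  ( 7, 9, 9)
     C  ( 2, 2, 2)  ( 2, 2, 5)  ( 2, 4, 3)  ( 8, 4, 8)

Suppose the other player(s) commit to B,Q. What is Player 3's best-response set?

u_3(X vs B,Q) = 1
u_3(Y vs B,Q) = 2
u_3(Z vs B,Q) = 3
u_3(W vs B,Q) = 0
max payoff 3 at {Z}

P3 best: {Z}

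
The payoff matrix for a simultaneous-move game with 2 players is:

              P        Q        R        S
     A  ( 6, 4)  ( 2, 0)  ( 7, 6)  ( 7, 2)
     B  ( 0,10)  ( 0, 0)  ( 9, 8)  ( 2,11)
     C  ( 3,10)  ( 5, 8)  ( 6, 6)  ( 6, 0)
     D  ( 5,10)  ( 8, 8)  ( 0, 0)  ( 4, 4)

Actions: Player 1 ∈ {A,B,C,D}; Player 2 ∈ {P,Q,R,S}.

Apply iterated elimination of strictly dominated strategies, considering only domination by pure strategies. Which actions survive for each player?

P2 drop Q (P beats it: A:4>0 B:10>0 C:10>8 D:10>8)
P1 drop C (A beats it: P:6>3 R:7>6 S:7>6)
P1 drop D (A beats it: P:6>5 R:7>0 S:7>4)
P1→{A,B} P2→{P,R,S}

IESDS → P1:{A,B} P2:{P,R,S}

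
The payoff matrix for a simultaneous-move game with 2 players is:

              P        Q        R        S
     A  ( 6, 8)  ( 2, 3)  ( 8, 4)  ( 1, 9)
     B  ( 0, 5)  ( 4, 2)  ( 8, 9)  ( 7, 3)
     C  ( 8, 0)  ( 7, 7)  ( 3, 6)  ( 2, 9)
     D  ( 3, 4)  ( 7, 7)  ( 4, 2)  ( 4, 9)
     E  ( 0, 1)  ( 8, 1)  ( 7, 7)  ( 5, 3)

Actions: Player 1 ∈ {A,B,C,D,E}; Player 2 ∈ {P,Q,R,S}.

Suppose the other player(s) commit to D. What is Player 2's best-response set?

argmax u_2 = {S}

u_2(P vs D) = 4
u_2(Q vs D) = 7
u_2(R vs D) = 2
u_2(S vs D) = 9
max payoff 9 at {S}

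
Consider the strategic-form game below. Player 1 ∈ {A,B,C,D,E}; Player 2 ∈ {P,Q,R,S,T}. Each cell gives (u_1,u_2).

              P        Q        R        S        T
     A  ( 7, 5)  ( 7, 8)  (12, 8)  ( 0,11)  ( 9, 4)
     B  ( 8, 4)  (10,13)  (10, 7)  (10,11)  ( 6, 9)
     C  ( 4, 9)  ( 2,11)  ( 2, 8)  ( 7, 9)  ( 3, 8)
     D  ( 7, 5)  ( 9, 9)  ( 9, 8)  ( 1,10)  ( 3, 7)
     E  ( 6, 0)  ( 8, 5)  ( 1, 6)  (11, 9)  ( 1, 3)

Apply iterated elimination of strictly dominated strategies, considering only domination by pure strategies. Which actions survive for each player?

P1 drop C (B beats it: P:8>4 Q:10>2 R:10>2 S:10>7 T:6>3)
P1 drop D (B beats it: P:8>7 Q:10>9 R:10>9 S:10>1 T:6>3)
P2 drop P (Q beats it: A:8>5 B:13>4 E:5>0)
P2 drop R (S beats it: A:11>8 B:11>7 E:9>6)
P2 drop T (Q beats it: A:8>4 B:13>9 E:5>3)
P1 drop A (B beats it: Q:10>7 S:10>0)
P1→{B,E} P2→{Q,S}

Survivors P1:{B,E} P2:{Q,S}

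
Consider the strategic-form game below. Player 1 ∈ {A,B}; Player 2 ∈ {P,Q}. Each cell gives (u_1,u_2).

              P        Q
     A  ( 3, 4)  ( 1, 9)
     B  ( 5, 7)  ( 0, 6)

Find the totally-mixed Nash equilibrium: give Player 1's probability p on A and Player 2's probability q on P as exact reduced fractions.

(p,q) = (1/6, 1/3)

P1 indiff ⇒ q·3+(1-q)·1 = q·5+(1-q)·0 ⇒ q(-2) = (1-q)(-1) ⇒ q = 1/3
P2 indiff ⇒ p·4+(1-p)·7 = p·9+(1-p)·6 ⇒ p(-5) = (1-p)(-1) ⇒ p = 1/6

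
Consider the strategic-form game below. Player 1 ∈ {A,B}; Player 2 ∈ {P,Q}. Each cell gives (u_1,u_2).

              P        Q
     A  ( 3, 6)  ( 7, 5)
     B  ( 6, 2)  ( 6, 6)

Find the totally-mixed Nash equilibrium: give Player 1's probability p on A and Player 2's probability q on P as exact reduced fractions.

p=4/5, q=1/4

P1 indiff ⇒ q·3+(1-q)·7 = q·6+(1-q)·6 ⇒ q(-3) = (1-q)(-1) ⇒ q = 1/4
P2 indiff ⇒ p·6+(1-p)·2 = p·5+(1-p)·6 ⇒ p(1) = (1-p)(4) ⇒ p = 4/5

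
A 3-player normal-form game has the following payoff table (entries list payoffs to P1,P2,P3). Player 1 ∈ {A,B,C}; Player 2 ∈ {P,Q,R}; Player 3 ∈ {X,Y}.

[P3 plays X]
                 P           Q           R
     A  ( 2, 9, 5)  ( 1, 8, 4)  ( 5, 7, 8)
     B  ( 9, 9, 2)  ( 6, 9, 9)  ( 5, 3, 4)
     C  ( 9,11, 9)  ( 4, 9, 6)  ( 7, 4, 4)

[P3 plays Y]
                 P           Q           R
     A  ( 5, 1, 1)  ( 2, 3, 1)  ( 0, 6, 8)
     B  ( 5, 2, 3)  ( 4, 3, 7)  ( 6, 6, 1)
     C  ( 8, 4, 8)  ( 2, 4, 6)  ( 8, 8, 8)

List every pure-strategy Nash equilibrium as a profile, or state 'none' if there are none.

(A,P,X): not NE [P1→C gives 9>2]
(A,P,Y): not NE [P1→C gives 8>5; P2→R gives 6>1; P3→X gives 5>1]
(A,Q,X): not NE [P1→B gives 6>1; P2→P gives 9>8]
(A,Q,Y): not NE [P1→B gives 4>2; P2→R gives 6>3; P3→X gives 4>1]
(A,R,X): not NE [P1→C gives 7>5; P2→P gives 9>7]
(A,R,Y): not NE [P1→C gives 8>0]
(B,P,X): not NE [P3→Y gives 3>2]
(B,P,Y): not NE [P1→C gives 8>5; P2→R gives 6>2]
(B,Q,X): NE
(B,Q,Y): not NE [P2→R gives 6>3; P3→X gives 9>7]
(B,R,X): not NE [P1→C gives 7>5; P2→Q gives 9>3]
(B,R,Y): not NE [P1→C gives 8>6; P3→X gives 4>1]
(C,P,X): NE
(C,P,Y): not NE [P2→R gives 8>4; P3→X gives 9>8]
(C,Q,X): not NE [P1→B gives 6>4; P2→P gives 11>9]
(C,Q,Y): not NE [P1→B gives 4>2; P2→R gives 8>4]
(C,R,X): not NE [P2→P gives 11>4; P3→Y gives 8>4]
(C,R,Y): NE

PSNE = {(B,Q,X), (C,P,X), (C,R,Y)}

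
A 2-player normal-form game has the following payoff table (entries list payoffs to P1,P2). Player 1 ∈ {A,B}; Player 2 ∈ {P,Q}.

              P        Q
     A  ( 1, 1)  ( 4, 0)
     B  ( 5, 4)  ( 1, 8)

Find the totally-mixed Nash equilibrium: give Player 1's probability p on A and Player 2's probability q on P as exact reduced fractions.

P1 indiff ⇒ q·1+(1-q)·4 = q·5+(1-q)·1 ⇒ q(-4) = (1-q)(-3) ⇒ q = 3/7
P2 indiff ⇒ p·1+(1-p)·4 = p·0+(1-p)·8 ⇒ p(1) = (1-p)(4) ⇒ p = 4/5

(p,q) = (4/5, 3/7)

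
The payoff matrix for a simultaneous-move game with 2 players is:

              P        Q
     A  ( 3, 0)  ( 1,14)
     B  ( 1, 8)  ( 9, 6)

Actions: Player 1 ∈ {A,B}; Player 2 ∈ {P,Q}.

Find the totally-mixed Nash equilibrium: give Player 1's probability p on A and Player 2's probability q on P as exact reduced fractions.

p=1/8, q=4/5

P1 indiff ⇒ q·3+(1-q)·1 = q·1+(1-q)·9 ⇒ q(2) = (1-q)(8) ⇒ q = 4/5
P2 indiff ⇒ p·0+(1-p)·8 = p·14+(1-p)·6 ⇒ p(-14) = (1-p)(-2) ⇒ p = 1/8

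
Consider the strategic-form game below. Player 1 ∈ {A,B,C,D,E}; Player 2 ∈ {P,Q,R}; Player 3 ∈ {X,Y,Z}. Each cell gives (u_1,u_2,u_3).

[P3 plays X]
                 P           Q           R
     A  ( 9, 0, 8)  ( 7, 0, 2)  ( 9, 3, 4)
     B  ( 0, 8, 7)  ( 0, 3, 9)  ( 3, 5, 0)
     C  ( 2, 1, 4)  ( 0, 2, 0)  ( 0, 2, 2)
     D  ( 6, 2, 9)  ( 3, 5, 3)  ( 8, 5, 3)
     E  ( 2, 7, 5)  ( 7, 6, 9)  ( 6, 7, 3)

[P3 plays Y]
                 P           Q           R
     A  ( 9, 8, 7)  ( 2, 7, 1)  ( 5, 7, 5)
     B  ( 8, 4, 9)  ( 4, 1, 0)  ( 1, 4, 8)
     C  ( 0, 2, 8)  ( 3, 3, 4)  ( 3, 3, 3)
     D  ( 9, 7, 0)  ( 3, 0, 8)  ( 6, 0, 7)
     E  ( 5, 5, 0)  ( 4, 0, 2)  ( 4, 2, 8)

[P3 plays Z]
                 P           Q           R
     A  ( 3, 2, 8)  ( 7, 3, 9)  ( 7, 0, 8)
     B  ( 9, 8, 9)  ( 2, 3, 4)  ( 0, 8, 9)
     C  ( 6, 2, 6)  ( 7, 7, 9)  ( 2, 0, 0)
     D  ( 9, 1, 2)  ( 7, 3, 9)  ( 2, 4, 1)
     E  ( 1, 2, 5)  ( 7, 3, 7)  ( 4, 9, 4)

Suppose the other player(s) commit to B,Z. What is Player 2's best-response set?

u_2(P vs B,Z) = 8
u_2(Q vs B,Z) = 3
u_2(R vs B,Z) = 8
max payoff 8 at {P,R}

BR_2 = {P,R}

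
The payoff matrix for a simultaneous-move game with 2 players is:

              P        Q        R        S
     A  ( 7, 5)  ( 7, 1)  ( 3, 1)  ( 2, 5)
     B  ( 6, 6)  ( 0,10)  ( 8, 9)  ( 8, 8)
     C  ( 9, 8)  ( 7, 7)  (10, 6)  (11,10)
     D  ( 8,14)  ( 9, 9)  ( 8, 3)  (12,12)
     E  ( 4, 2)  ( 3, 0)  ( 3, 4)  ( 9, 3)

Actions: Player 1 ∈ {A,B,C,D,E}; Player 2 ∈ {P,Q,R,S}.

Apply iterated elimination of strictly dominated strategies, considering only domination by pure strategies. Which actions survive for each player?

Survivors P1:{C,D} P2:{P,S}

P1 drop A (D beats it: P:8>7 Q:9>7 R:8>3 S:12>2)
P1 drop B (C beats it: P:9>6 Q:7>0 R:10>8 S:11>8)
P1 drop E (C beats it: P:9>4 Q:7>3 R:10>3 S:11>9)
P2 drop Q (P beats it: C:8>7 D:14>9)
P2 drop R (P beats it: C:8>6 D:14>3)
P1→{C,D} P2→{P,S}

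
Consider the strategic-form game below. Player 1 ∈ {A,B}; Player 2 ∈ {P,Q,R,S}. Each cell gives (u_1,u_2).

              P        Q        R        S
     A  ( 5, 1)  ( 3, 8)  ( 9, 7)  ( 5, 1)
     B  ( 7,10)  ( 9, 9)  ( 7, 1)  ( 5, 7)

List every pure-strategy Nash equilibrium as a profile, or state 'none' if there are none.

(A,P): not NE [P1→B gives 7>5; P2→Q gives 8>1]
(A,Q): not NE [P1→B gives 9>3]
(A,R): not NE [P2→Q gives 8>7]
(A,S): not NE [P2→Q gives 8>1]
(B,P): NE
(B,Q): not NE [P2→P gives 10>9]
(B,R): not NE [P1→A gives 9>7; P2→P gives 10>1]
(B,S): not NE [P2→P gives 10>7]

PSNE = {(B,P)}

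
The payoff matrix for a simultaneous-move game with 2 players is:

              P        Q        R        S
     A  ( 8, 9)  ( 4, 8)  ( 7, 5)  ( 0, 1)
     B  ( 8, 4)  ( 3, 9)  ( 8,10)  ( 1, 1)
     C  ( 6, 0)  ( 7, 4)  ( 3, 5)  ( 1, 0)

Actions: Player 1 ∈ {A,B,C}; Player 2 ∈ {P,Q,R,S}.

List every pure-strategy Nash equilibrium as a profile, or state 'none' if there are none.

(A,P): NE
(A,Q): not NE [P1→C gives 7>4; P2→P gives 9>8]
(A,R): not NE [P1→B gives 8>7; P2→P gives 9>5]
(A,S): not NE [P1→C gives 1>0; P2→P gives 9>1]
(B,P): not NE [P2→R gives 10>4]
(B,Q): not NE [P1→C gives 7>3; P2→R gives 10>9]
(B,R): NE
(B,S): not NE [P2→R gives 10>1]
(C,P): not NE [P1→B gives 8>6; P2→R gives 5>0]
(C,Q): not NE [P2→R gives 5>4]
(C,R): not NE [P1→B gives 8>3]
(C,S): not NE [P2→R gives 5>0]

NE set: (A,P), (B,R)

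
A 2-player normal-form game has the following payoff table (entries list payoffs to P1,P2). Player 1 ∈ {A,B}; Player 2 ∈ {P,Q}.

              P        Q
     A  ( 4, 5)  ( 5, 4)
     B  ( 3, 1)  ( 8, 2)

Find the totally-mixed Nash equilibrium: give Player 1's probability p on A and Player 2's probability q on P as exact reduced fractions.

(p,q) = (1/2, 3/4)

P1 indiff ⇒ q·4+(1-q)·5 = q·3+(1-q)·8 ⇒ q(1) = (1-q)(3) ⇒ q = 3/4
P2 indiff ⇒ p·5+(1-p)·1 = p·4+(1-p)·2 ⇒ p(1) = (1-p)(1) ⇒ p = 1/2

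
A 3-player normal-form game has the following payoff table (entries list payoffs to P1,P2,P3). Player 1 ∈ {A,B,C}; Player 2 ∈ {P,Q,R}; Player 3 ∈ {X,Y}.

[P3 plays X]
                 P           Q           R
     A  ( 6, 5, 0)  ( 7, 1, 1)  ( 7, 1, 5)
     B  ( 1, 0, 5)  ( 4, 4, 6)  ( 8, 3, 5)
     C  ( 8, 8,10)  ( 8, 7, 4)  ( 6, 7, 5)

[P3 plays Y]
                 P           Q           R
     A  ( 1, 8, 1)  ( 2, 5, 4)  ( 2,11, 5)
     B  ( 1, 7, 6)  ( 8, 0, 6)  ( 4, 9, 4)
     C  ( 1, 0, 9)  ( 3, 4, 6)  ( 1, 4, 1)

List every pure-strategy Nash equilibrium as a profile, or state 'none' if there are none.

(A,P,X): not NE [P1→C gives 8>6; P3→Y gives 1>0]
(A,P,Y): not NE [P2→R gives 11>8]
(A,Q,X): not NE [P1→C gives 8>7; P2→P gives 5>1; P3→Y gives 4>1]
(A,Q,Y): not NE [P1→B gives 8>2; P2→R gives 11>5]
(A,R,X): not NE [P1→B gives 8>7; P2→P gives 5>1]
(A,R,Y): not NE [P1→B gives 4>2]
(B,P,X): not NE [P1→C gives 8>1; P2→Q gives 4>0; P3→Y gives 6>5]
(B,P,Y): not NE [P2→R gives 9>7]
(B,Q,X): not NE [P1→C gives 8>4]
(B,Q,Y): not NE [P2→R gives 9>0]
(B,R,X): not NE [P2→Q gives 4>3]
(B,R,Y): not NE [P3→X gives 5>4]
(C,P,X): NE
(C,P,Y): not NE [P2→R gives 4>0; P3→X gives 10>9]
(C,Q,X): not NE [P2→P gives 8>7; P3→Y gives 6>4]
(C,Q,Y): not NE [P1→B gives 8>3]
(C,R,X): not NE [P1→B gives 8>6; P2→P gives 8>7]
(C,R,Y): not NE [P1→B gives 4>1; P3→X gives 5>1]

NE set: (C,P,X)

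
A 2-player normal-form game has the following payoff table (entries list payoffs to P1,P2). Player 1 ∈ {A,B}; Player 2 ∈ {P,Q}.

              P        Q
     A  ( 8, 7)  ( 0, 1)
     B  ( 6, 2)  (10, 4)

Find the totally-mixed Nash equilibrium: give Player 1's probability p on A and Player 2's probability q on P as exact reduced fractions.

(p,q) = (1/4, 5/6)

P1 indiff ⇒ q·8+(1-q)·0 = q·6+(1-q)·10 ⇒ q(2) = (1-q)(10) ⇒ q = 5/6
P2 indiff ⇒ p·7+(1-p)·2 = p·1+(1-p)·4 ⇒ p(6) = (1-p)(2) ⇒ p = 1/4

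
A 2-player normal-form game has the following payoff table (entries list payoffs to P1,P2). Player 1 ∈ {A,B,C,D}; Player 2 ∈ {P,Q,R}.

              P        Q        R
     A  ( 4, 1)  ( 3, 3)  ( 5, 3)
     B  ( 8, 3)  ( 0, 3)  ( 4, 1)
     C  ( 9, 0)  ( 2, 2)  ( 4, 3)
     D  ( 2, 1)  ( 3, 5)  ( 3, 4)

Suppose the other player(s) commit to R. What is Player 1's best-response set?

u_1(A vs R) = 5
u_1(B vs R) = 4
u_1(C vs R) = 4
u_1(D vs R) = 3
max payoff 5 at {A}

BR_1 = {A}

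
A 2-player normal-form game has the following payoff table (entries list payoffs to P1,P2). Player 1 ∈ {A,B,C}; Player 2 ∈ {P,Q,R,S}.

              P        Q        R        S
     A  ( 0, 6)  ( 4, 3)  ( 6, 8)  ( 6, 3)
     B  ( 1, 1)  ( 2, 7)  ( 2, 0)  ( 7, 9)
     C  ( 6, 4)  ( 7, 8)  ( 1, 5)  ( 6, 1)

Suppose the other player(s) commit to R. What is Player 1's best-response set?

u_1(A vs R) = 6
u_1(B vs R) = 2
u_1(C vs R) = 1
max payoff 6 at {A}

BR_1 = {A}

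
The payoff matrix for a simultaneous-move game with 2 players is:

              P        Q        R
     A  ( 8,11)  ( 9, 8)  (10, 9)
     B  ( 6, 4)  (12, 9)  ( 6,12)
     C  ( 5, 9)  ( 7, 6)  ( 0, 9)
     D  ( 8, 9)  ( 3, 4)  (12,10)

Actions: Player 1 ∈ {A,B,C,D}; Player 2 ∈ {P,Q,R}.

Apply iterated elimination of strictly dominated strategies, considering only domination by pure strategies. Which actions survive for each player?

P1 drop C (A beats it: P:8>5 Q:9>7 R:10>0)
P2 drop Q (R beats it: A:9>8 B:12>9 D:10>4)
P1 drop B (A beats it: P:8>6 R:10>6)
P1→{A,D} P2→{P,R}

IESDS → P1:{A,D} P2:{P,R}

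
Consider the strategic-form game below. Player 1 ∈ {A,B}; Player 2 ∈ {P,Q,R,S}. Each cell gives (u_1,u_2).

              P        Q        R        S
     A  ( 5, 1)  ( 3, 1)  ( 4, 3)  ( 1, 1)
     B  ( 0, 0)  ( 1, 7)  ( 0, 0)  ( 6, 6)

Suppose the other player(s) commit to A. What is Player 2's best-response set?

u_2(P vs A) = 1
u_2(Q vs A) = 1
u_2(R vs A) = 3
u_2(S vs A) = 1
max payoff 3 at {R}

argmax u_2 = {R}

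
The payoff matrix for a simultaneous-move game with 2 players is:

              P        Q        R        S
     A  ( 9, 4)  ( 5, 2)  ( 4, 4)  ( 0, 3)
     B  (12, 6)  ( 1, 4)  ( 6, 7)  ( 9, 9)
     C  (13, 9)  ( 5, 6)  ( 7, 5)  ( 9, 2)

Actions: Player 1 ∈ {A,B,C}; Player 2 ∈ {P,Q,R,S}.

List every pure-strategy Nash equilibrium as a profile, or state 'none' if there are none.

PSNE = {(B,S), (C,P)}

(A,P): not NE [P1→C gives 13>9]
(A,Q): not NE [P2→R gives 4>2]
(A,R): not NE [P1→C gives 7>4]
(A,S): not NE [P1→C gives 9>0; P2→R gives 4>3]
(B,P): not NE [P1→C gives 13>12; P2→S gives 9>6]
(B,Q): not NE [P1→C gives 5>1; P2→S gives 9>4]
(B,R): not NE [P1→C gives 7>6; P2→S gives 9>7]
(B,S): NE
(C,P): NE
(C,Q): not NE [P2→P gives 9>6]
(C,R): not NE [P2→P gives 9>5]
(C,S): not NE [P2→P gives 9>2]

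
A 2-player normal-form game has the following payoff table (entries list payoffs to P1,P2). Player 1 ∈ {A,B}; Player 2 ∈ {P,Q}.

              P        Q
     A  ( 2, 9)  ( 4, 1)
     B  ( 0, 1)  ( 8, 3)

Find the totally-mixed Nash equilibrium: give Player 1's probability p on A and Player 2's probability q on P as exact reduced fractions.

(p,q) = (1/5, 2/3)

P1 indiff ⇒ q·2+(1-q)·4 = q·0+(1-q)·8 ⇒ q(2) = (1-q)(4) ⇒ q = 2/3
P2 indiff ⇒ p·9+(1-p)·1 = p·1+(1-p)·3 ⇒ p(8) = (1-p)(2) ⇒ p = 1/5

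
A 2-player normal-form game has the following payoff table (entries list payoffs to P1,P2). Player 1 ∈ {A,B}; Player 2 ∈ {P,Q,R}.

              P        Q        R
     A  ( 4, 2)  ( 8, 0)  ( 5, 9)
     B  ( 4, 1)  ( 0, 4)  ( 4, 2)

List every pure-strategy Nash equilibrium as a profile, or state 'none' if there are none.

(A,P): not NE [P2→R gives 9>2]
(A,Q): not NE [P2→R gives 9>0]
(A,R): NE
(B,P): not NE [P2→Q gives 4>1]
(B,Q): not NE [P1→A gives 8>0]
(B,R): not NE [P1→A gives 5>4; P2→Q gives 4>2]

NE set: (A,R)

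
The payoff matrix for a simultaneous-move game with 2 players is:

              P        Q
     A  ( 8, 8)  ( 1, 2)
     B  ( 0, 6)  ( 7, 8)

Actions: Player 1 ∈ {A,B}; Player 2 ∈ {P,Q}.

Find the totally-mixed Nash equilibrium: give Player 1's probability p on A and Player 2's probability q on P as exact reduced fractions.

P1 indiff ⇒ q·8+(1-q)·1 = q·0+(1-q)·7 ⇒ q(8) = (1-q)(6) ⇒ q = 3/7
P2 indiff ⇒ p·8+(1-p)·6 = p·2+(1-p)·8 ⇒ p(6) = (1-p)(2) ⇒ p = 1/4

P1 mixes 1/4 on A; P2 mixes 3/7 on P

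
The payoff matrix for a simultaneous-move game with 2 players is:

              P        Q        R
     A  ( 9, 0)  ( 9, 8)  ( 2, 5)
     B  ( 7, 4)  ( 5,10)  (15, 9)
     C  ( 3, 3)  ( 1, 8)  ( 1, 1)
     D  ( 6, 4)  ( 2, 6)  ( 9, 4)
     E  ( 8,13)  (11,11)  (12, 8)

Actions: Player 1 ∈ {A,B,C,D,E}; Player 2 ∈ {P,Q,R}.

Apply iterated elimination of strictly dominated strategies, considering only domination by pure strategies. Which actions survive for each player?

Remaining: P1:{A,E} P2:{P,Q}

P1 drop C (A beats it: P:9>3 Q:9>1 R:2>1)
P1 drop D (B beats it: P:7>6 Q:5>2 R:15>9)
P2 drop R (Q beats it: A:8>5 B:10>9 E:11>8)
P1 drop B (A beats it: P:9>7 Q:9>5)
P1→{A,E} P2→{P,Q}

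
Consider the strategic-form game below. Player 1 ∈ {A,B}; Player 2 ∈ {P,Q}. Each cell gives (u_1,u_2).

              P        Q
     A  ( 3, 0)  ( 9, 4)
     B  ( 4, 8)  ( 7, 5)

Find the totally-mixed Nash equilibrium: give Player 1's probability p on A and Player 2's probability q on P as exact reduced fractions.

(p,q) = (3/7, 2/3)

P1 indiff ⇒ q·3+(1-q)·9 = q·4+(1-q)·7 ⇒ q(-1) = (1-q)(-2) ⇒ q = 2/3
P2 indiff ⇒ p·0+(1-p)·8 = p·4+(1-p)·5 ⇒ p(-4) = (1-p)(-3) ⇒ p = 3/7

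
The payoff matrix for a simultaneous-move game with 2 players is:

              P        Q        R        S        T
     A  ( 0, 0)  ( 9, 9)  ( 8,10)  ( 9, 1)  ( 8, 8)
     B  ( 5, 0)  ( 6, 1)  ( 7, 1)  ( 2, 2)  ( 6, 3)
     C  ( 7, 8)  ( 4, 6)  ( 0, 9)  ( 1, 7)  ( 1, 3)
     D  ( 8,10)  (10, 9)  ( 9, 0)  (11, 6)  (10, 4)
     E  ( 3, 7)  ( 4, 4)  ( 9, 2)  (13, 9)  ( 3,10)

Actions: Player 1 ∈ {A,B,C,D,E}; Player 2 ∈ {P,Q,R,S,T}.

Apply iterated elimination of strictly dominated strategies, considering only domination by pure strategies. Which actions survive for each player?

P1 drop A (D beats it: P:8>0 Q:10>9 R:9>8 S:11>9 T:10>8)
P1 drop B (D beats it: P:8>5 Q:10>6 R:9>7 S:11>2 T:10>6)
P1 drop C (D beats it: P:8>7 Q:10>4 R:9>0 S:11>1 T:10>1)
P2 drop Q (P beats it: D:10>9 E:7>4)
P2 drop R (P beats it: D:10>0 E:7>2)
P1→{D,E} P2→{P,S,T}

Remaining: P1:{D,E} P2:{P,S,T}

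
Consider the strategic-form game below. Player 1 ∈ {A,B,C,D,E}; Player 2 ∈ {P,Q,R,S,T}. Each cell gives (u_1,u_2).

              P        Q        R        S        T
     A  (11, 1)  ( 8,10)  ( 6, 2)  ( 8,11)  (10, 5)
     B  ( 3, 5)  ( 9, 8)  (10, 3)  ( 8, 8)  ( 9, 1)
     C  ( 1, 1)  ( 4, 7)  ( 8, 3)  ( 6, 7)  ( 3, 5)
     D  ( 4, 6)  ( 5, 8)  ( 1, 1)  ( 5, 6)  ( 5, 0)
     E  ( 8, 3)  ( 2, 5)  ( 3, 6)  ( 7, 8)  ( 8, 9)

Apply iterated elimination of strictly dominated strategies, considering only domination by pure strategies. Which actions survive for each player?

IESDS → P1:{A,B} P2:{Q,S}

P1 drop C (B beats it: P:3>1 Q:9>4 R:10>8 S:8>6 T:9>3)
P1 drop D (A beats it: P:11>4 Q:8>5 R:6>1 S:8>5 T:10>5)
P1 drop E (A beats it: P:11>8 Q:8>2 R:6>3 S:8>7 T:10>8)
P2 drop P (Q beats it: A:10>1 B:8>5)
P2 drop R (Q beats it: A:10>2 B:8>3)
P2 drop T (Q beats it: A:10>5 B:8>1)
P1→{A,B} P2→{Q,S}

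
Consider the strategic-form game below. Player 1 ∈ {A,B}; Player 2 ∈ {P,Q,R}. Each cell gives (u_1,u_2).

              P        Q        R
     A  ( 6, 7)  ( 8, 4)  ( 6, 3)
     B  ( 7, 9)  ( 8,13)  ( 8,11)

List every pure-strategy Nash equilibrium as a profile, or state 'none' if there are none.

(A,P): not NE [P1→B gives 7>6]
(A,Q): not NE [P2→P gives 7>4]
(A,R): not NE [P1→B gives 8>6; P2→P gives 7>3]
(B,P): not NE [P2→Q gives 13>9]
(B,Q): NE
(B,R): not NE [P2→Q gives 13>11]

PSNE = {(B,Q)}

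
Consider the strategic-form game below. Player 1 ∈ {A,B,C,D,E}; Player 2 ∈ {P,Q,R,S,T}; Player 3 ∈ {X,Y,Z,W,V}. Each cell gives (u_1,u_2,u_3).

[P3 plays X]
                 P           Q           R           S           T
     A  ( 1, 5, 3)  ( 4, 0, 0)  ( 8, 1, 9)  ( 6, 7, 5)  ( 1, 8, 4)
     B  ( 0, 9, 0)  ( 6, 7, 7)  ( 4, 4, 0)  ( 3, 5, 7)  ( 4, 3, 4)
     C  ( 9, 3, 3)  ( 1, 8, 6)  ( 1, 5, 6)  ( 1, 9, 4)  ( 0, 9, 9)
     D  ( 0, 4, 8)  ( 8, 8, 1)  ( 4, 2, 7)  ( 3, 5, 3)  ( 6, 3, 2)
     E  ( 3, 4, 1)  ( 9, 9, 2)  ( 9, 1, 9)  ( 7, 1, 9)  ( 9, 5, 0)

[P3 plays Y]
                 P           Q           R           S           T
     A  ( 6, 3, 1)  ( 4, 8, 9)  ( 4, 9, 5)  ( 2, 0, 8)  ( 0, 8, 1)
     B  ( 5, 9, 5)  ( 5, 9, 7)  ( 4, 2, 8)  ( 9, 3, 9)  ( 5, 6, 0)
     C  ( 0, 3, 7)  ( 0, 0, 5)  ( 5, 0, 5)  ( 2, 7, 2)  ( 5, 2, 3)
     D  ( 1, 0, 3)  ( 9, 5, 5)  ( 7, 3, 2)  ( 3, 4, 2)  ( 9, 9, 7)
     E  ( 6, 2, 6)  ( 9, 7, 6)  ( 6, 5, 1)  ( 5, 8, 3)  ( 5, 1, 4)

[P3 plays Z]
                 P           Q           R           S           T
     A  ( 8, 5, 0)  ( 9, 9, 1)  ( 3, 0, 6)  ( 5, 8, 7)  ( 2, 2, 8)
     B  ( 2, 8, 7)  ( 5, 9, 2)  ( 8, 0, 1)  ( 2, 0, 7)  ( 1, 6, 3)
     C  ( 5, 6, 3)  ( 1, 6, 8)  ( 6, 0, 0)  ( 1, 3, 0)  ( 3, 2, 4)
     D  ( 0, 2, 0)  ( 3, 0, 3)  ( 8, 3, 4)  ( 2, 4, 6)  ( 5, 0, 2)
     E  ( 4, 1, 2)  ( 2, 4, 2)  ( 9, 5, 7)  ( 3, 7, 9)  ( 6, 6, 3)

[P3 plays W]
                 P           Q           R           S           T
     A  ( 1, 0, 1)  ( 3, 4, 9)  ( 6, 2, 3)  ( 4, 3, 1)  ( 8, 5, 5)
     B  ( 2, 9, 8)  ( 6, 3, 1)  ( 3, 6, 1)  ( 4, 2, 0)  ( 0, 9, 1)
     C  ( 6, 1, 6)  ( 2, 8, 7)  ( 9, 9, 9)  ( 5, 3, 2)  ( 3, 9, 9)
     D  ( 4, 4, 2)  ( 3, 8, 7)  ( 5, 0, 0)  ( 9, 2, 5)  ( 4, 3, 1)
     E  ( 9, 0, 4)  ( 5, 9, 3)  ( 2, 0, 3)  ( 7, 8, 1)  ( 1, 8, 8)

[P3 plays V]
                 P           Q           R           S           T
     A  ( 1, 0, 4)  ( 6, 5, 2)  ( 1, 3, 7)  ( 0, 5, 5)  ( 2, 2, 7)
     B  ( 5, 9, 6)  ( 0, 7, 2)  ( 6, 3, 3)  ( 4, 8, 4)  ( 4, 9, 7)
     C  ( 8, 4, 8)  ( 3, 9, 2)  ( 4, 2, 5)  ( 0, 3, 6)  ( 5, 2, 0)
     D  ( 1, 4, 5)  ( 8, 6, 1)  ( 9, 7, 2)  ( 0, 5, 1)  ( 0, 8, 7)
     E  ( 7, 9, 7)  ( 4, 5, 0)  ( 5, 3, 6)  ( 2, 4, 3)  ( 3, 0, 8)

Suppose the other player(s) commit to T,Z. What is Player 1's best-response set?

u_1(A vs T,Z) = 2
u_1(B vs T,Z) = 1
u_1(C vs T,Z) = 3
u_1(D vs T,Z) = 5
u_1(E vs T,Z) = 6
max payoff 6 at {E}

argmax u_1 = {E}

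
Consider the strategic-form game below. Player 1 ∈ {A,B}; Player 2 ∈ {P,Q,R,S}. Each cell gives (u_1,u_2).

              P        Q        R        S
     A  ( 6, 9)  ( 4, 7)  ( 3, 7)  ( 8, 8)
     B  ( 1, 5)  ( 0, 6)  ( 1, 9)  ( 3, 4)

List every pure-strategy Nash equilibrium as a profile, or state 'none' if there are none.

NE set: (A,P)

(A,P): NE
(A,Q): not NE [P2→P gives 9>7]
(A,R): not NE [P2→P gives 9>7]
(A,S): not NE [P2→P gives 9>8]
(B,P): not NE [P1→A gives 6>1; P2→R gives 9>5]
(B,Q): not NE [P1→A gives 4>0; P2→R gives 9>6]
(B,R): not NE [P1→A gives 3>1]
(B,S): not NE [P1→A gives 8>3; P2→R gives 9>4]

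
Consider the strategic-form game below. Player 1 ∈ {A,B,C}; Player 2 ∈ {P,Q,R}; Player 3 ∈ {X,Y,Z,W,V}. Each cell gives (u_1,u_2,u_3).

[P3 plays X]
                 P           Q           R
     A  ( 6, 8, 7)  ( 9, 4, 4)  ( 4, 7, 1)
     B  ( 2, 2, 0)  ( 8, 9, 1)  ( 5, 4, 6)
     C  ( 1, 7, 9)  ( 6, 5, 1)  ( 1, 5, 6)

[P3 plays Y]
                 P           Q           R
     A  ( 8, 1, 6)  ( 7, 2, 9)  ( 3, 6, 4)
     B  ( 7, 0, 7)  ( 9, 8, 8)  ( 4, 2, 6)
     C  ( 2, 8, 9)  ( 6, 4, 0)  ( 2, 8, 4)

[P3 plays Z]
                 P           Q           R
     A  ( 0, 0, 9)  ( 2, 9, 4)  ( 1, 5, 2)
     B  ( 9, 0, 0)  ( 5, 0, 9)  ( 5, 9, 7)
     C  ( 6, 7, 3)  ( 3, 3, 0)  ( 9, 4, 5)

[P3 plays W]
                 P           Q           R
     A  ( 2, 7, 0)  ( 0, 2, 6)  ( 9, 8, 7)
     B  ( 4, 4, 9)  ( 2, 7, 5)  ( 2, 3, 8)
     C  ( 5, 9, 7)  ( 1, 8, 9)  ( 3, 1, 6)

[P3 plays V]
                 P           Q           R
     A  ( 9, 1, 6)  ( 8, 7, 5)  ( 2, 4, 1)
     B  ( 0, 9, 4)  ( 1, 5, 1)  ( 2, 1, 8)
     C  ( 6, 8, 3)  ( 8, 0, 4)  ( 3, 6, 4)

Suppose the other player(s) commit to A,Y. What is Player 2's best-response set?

P2 best: {R}

u_2(P vs A,Y) = 1
u_2(Q vs A,Y) = 2
u_2(R vs A,Y) = 6
max payoff 6 at {R}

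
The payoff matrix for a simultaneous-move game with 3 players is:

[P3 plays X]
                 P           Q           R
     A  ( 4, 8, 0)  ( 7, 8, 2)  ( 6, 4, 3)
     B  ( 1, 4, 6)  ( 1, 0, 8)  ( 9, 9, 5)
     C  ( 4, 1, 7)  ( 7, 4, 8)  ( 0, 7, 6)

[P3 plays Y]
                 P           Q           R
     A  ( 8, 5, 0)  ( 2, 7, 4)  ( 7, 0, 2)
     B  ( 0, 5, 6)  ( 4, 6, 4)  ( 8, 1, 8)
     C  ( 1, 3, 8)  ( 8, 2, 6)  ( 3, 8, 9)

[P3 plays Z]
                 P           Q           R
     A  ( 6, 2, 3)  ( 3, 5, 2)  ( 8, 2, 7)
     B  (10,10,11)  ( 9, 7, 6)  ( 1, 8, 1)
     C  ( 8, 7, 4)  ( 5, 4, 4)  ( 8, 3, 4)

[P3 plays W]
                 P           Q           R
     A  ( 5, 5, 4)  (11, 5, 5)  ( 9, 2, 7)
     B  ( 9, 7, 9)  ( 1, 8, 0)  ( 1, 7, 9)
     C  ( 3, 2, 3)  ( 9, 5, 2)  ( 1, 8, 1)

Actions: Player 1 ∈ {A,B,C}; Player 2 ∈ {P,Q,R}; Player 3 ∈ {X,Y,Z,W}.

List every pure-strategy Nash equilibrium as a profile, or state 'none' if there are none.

(A,P,X): not NE [P3→W gives 4>0]
(A,P,Y): not NE [P2→Q gives 7>5; P3→W gives 4>0]
(A,P,Z): not NE [P1→B gives 10>6; P2→Q gives 5>2; P3→W gives 4>3]
(A,P,W): not NE [P1→B gives 9>5]
(A,Q,X): not NE [P3→W gives 5>2]
(A,Q,Y): not NE [P1→C gives 8>2; P3→W gives 5>4]
(A,Q,Z): not NE [P1→B gives 9>3; P3→W gives 5>2]
(A,Q,W): NE
(A,R,X): not NE [P1→B gives 9>6; P2→Q gives 8>4; P3→W gives 7>3]
(A,R,Y): not NE [P1→B gives 8>7; P2→Q gives 7>0; P3→W gives 7>2]
(A,R,Z): not NE [P2→Q gives 5>2]
(A,R,W): not NE [P2→Q gives 5>2]
(B,P,X): not NE [P1→C gives 4>1; P2→R gives 9>4; P3→Z gives 11>6]
(B,P,Y): not NE [P1→A gives 8>0; P2→Q gives 6>5; P3→Z gives 11>6]
(B,P,Z): NE
(B,P,W): not NE [P2→Q gives 8>7; P3→Z gives 11>9]
(B,Q,X): not NE [P1→C gives 7>1; P2→R gives 9>0]
(B,Q,Y): not NE [P1→C gives 8>4; P3→X gives 8>4]
(B,Q,Z): not NE [P2→P gives 10>7; P3→X gives 8>6]
(B,Q,W): not NE [P1→A gives 11>1; P3→X gives 8>0]
(B,R,X): not NE [P3→W gives 9>5]
(B,R,Y): not NE [P2→Q gives 6>1; P3→W gives 9>8]
(B,R,Z): not NE [P1→C gives 8>1; P2→P gives 10>8; P3→W gives 9>1]
(B,R,W): not NE [P1→A gives 9>1; P2→Q gives 8>7]
(C,P,X): not NE [P2→R gives 7>1; P3→Y gives 8>7]
(C,P,Y): not NE [P1→A gives 8>1; P2→R gives 8>3]
(C,P,Z): not NE [P1→B gives 10>8; P3→Y gives 8>4]
(C,P,W): not NE [P1→B gives 9>3; P2→R gives 8>2; P3→Y gives 8>3]
(C,Q,X): not NE [P2→R gives 7>4]
(C,Q,Y): not NE [P2→R gives 8>2; P3→X gives 8>6]
(C,Q,Z): not NE [P1→B gives 9>5; P2→P gives 7>4; P3→X gives 8>4]
(C,Q,W): not NE [P1→A gives 11>9; P2→R gives 8>5; P3→X gives 8>2]
(C,R,X): not NE [P1→B gives 9>0; P3→Y gives 9>6]
(C,R,Y): not NE [P1→B gives 8>3]
(C,R,Z): not NE [P2→P gives 7>3; P3→Y gives 9>4]
(C,R,W): not NE [P1→A gives 9>1; P3→Y gives 9>1]

NE set: (A,Q,W), (B,P,Z)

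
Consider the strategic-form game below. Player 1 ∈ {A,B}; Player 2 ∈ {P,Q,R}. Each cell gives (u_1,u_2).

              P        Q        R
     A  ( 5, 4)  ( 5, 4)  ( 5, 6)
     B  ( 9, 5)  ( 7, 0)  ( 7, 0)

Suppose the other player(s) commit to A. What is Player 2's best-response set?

BR_2 = {R}

u_2(P vs A) = 4
u_2(Q vs A) = 4
u_2(R vs A) = 6
max payoff 6 at {R}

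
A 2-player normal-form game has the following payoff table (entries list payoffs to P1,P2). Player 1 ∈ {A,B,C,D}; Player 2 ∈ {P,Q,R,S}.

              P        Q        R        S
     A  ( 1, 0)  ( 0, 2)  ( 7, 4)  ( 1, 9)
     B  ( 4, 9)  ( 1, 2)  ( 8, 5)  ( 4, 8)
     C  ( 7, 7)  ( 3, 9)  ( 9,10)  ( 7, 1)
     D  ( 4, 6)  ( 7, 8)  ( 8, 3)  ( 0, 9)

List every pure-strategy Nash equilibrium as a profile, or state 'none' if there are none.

Nash profiles: (C,R)

(A,P): not NE [P1→C gives 7>1; P2→S gives 9>0]
(A,Q): not NE [P1→D gives 7>0; P2→S gives 9>2]
(A,R): not NE [P1→C gives 9>7; P2→S gives 9>4]
(A,S): not NE [P1→C gives 7>1]
(B,P): not NE [P1→C gives 7>4]
(B,Q): not NE [P1→D gives 7>1; P2→P gives 9>2]
(B,R): not NE [P1→C gives 9>8; P2→P gives 9>5]
(B,S): not NE [P1→C gives 7>4; P2→P gives 9>8]
(C,P): not NE [P2→R gives 10>7]
(C,Q): not NE [P1→D gives 7>3; P2→R gives 10>9]
(C,R): NE
(C,S): not NE [P2→R gives 10>1]
(D,P): not NE [P1→C gives 7>4; P2→S gives 9>6]
(D,Q): not NE [P2→S gives 9>8]
(D,R): not NE [P1→C gives 9>8; P2→S gives 9>3]
(D,S): not NE [P1→C gives 7>0]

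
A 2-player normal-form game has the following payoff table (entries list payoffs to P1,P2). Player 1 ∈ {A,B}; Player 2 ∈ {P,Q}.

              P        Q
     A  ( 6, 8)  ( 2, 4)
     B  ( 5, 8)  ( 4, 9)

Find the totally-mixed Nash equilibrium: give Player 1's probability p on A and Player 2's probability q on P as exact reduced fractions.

P1 indiff ⇒ q·6+(1-q)·2 = q·5+(1-q)·4 ⇒ q(1) = (1-q)(2) ⇒ q = 2/3
P2 indiff ⇒ p·8+(1-p)·8 = p·4+(1-p)·9 ⇒ p(4) = (1-p)(1) ⇒ p = 1/5

P1 mixes 1/5 on A; P2 mixes 2/3 on P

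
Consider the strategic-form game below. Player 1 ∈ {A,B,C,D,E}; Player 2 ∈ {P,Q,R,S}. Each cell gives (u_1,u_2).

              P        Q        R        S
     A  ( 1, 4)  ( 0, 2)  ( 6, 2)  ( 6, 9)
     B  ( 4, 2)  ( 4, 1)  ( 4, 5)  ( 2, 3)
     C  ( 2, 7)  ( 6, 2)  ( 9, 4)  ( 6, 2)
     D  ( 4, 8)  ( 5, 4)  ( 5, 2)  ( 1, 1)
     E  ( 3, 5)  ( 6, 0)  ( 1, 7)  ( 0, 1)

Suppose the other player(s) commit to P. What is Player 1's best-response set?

BR_1 = {B,D}

u_1(A vs P) = 1
u_1(B vs P) = 4
u_1(C vs P) = 2
u_1(D vs P) = 4
u_1(E vs P) = 3
max payoff 4 at {B,D}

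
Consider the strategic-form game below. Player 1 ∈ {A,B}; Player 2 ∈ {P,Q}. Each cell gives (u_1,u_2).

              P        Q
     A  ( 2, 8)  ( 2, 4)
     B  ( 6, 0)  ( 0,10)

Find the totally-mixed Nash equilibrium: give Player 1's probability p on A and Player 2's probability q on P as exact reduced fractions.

P1 indiff ⇒ q·2+(1-q)·2 = q·6+(1-q)·0 ⇒ q(-4) = (1-q)(-2) ⇒ q = 1/3
P2 indiff ⇒ p·8+(1-p)·0 = p·4+(1-p)·10 ⇒ p(4) = (1-p)(10) ⇒ p = 5/7

(p,q) = (5/7, 1/3)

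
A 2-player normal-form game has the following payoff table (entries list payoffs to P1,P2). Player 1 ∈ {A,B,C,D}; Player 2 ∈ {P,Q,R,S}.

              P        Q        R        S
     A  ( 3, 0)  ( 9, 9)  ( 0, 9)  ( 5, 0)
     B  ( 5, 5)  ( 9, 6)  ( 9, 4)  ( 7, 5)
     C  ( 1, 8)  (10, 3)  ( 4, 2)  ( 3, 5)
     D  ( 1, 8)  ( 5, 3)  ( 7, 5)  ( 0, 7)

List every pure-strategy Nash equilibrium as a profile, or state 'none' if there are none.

(A,P): not NE [P1→B gives 5>3; P2→R gives 9>0]
(A,Q): not NE [P1→C gives 10>9]
(A,R): not NE [P1→B gives 9>0]
(A,S): not NE [P1→B gives 7>5; P2→R gives 9>0]
(B,P): not NE [P2→Q gives 6>5]
(B,Q): not NE [P1→C gives 10>9]
(B,R): not NE [P2→Q gives 6>4]
(B,S): not NE [P2→Q gives 6>5]
(C,P): not NE [P1→B gives 5>1]
(C,Q): not NE [P2→P gives 8>3]
(C,R): not NE [P1→B gives 9>4; P2→P gives 8>2]
(C,S): not NE [P1→B gives 7>3; P2→P gives 8>5]
(D,P): not NE [P1→B gives 5>1]
(D,Q): not NE [P1→C gives 10>5; P2→P gives 8>3]
(D,R): not NE [P1→B gives 9>7; P2→P gives 8>5]
(D,S): not NE [P1→B gives 7>0; P2→P gives 8>7]

Equilibria: none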